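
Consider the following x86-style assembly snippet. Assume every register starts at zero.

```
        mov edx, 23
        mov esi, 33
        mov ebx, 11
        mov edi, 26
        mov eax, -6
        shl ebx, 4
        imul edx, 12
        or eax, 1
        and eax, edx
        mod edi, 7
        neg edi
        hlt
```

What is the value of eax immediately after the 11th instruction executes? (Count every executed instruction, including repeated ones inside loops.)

272

mov edx, 23 → edx=23
mov esi, 33 → esi=33
mov ebx, 11 → ebx=11
mov edi, 26 → edi=26
mov eax, -6 → eax=-6
shl ebx, 4 → ebx=11<<4=176
imul edx, 12 → edx=23*12=276
or eax, 1 → eax=(-6)|1=-5
and eax, edx → eax=(-5)&276=272
mod edi, 7 → edi=26%7=5
neg edi → edi=-(5)=-5
After step 11: eax = 272.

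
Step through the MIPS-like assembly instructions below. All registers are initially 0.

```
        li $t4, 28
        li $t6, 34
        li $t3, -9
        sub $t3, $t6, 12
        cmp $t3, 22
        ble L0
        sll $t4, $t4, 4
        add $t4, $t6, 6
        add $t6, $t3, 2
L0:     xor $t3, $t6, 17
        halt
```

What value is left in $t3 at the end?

51

$t4=28
$t6=34
$t3=-9
$t3=34-12=22
cmp $t3, 22  (cmp 22,22)
ble L0: taken
$t3=34^17=51
halt.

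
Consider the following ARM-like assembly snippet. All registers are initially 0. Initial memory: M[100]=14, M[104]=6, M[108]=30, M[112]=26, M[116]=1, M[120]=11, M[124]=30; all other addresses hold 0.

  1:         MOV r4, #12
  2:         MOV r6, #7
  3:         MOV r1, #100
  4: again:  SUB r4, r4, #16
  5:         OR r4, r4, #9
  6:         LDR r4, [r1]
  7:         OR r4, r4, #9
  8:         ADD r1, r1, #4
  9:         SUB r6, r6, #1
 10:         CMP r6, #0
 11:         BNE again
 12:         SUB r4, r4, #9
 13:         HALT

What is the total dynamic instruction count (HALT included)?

61

MOV r4, #12 → r4=12
MOV r6, #7 → r6=7
MOV r1, #100 → r1=100
SUB r4, r4, #16 → r4=12-16=-4
OR r4, r4, #9 → r4=(-4)|9=-3
LDR r4, [r1] → r4=M[100]=14
OR r4, r4, #9 → r4=14|9=15
ADD r1, r1, #4 → r1=100+4=104
SUB r6, r6, #1 → r6=7-1=6
CMP r6, #0  (cmp 6,0)
BNE again: taken
SUB r4, r4, #16 → r4=15-16=-1
OR r4, r4, #9 → r4=(-1)|9=-1
LDR r4, [r1] → r4=M[104]=6
OR r4, r4, #9 → r4=6|9=15
ADD r1, r1, #4 → r1=104+4=108
SUB r6, r6, #1 → r6=6-1=5
CMP r6, #0  (cmp 5,0)
BNE again: taken
SUB r4, r4, #16 → r4=15-16=-1
OR r4, r4, #9 → r4=(-1)|9=-1
LDR r4, [r1] → r4=M[108]=30
OR r4, r4, #9 → r4=30|9=31
ADD r1, r1, #4 → r1=108+4=112
SUB r6, r6, #1 → r6=5-1=4
CMP r6, #0  (cmp 4,0)
BNE again: taken
SUB r4, r4, #16 → r4=31-16=15
OR r4, r4, #9 → r4=15|9=15
LDR r4, [r1] → r4=M[112]=26
OR r4, r4, #9 → r4=26|9=27
ADD r1, r1, #4 → r1=112+4=116
SUB r6, r6, #1 → r6=4-1=3
CMP r6, #0  (cmp 3,0)
BNE again: taken
SUB r4, r4, #16 → r4=27-16=11
OR r4, r4, #9 → r4=11|9=11
LDR r4, [r1] → r4=M[116]=1
OR r4, r4, #9 → r4=1|9=9
ADD r1, r1, #4 → r1=116+4=120
SUB r6, r6, #1 → r6=3-1=2
CMP r6, #0  (cmp 2,0)
BNE again: taken
SUB r4, r4, #16 → r4=9-16=-7
OR r4, r4, #9 → r4=(-7)|9=-7
LDR r4, [r1] → r4=M[120]=11
OR r4, r4, #9 → r4=11|9=11
ADD r1, r1, #4 → r1=120+4=124
SUB r6, r6, #1 → r6=2-1=1
CMP r6, #0  (cmp 1,0)
BNE again: taken
SUB r4, r4, #16 → r4=11-16=-5
OR r4, r4, #9 → r4=(-5)|9=-5
LDR r4, [r1] → r4=M[124]=30
OR r4, r4, #9 → r4=30|9=31
ADD r1, r1, #4 → r1=124+4=128
SUB r6, r6, #1 → r6=1-1=0
CMP r6, #0  (cmp 0,0)
BNE again: not taken
SUB r4, r4, #9 → r4=31-9=22
halt.
Total executed instructions: 61.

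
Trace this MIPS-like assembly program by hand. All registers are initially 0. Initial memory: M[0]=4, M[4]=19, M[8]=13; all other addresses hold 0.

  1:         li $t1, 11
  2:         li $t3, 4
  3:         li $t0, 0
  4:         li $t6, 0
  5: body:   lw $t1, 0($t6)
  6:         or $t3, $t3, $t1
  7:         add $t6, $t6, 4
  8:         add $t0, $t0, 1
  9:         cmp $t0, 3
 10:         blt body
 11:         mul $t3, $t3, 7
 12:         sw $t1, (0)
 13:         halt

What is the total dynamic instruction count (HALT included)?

25

$t1=11
$t3=4
$t0=0
$t6=0
$t1=M[0]=4
$t3=4|4=4
$t6=0+4=4
$t0=0+1=1
cmp $t0, 3  (cmp 1,3)
blt body: taken
$t1=M[4]=19
$t3=4|19=23
$t6=4+4=8
$t0=1+1=2
cmp $t0, 3  (cmp 2,3)
blt body: taken
$t1=M[8]=13
$t3=23|13=31
$t6=8+4=12
$t0=2+1=3
cmp $t0, 3  (cmp 3,3)
blt body: not taken
$t3=31*7=217
sw $t1, (0) → M[0]=13
halt.
Total executed instructions: 25.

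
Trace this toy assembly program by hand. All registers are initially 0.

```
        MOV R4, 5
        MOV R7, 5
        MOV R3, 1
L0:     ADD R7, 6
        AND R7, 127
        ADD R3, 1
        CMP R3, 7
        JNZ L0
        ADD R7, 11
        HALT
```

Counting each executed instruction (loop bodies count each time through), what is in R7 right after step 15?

23

MOV R4, 5 → R4=5
MOV R7, 5 → R7=5
MOV R3, 1 → R3=1
ADD R7, 6 → R7=5+6=11
AND R7, 127 → R7=11&127=11
ADD R3, 1 → R3=1+1=2
CMP R3, 7  (cmp 2,7)
JNZ L0: taken
ADD R7, 6 → R7=11+6=17
AND R7, 127 → R7=17&127=17
ADD R3, 1 → R3=2+1=3
CMP R3, 7  (cmp 3,7)
JNZ L0: taken
ADD R7, 6 → R7=17+6=23
AND R7, 127 → R7=23&127=23
After step 15: R7 = 23.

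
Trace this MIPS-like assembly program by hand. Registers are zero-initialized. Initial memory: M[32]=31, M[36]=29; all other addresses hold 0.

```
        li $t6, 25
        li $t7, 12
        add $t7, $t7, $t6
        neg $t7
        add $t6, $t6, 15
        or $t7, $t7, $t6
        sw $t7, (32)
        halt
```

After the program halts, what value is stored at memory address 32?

li $t6, 25 → $t6=25
li $t7, 12 → $t7=12
add $t7, $t7, $t6 → $t7=12+25=37
neg $t7 → $t7=-(37)=-37
add $t6, $t6, 15 → $t6=25+15=40
or $t7, $t7, $t6 → $t7=(-37)|40=-5
sw $t7, (32) → M[32]=-5
halt.

-5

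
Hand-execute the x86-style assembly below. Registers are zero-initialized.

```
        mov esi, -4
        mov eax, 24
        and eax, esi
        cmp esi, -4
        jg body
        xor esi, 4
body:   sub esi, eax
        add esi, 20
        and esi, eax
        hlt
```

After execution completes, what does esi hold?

after mov esi, -4: esi=-4
after mov eax, 24: eax=24
after and eax, esi: eax=24&(-4)=24
cmp esi, -4  (cmp -4,-4)
jg body: not taken
after xor esi, 4: esi=(-4)^4=-8
after sub esi, eax: esi=(-8)-24=-32
after add esi, 20: esi=(-32)+20=-12
after and esi, eax: esi=(-12)&24=16
halt.

16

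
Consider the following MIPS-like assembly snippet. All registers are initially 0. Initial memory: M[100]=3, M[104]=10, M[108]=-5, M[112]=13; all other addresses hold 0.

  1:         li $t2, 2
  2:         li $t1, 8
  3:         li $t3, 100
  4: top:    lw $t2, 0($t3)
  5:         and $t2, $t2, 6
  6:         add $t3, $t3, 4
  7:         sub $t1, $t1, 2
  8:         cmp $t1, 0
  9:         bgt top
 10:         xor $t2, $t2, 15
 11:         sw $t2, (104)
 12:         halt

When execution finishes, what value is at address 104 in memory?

11

li $t2, 2 → $t2=2
li $t1, 8 → $t1=8
li $t3, 100 → $t3=100
lw $t2, 0($t3) → $t2=M[100]=3
and $t2, $t2, 6 → $t2=3&6=2
add $t3, $t3, 4 → $t3=100+4=104
sub $t1, $t1, 2 → $t1=8-2=6
cmp $t1, 0  (cmp 6,0)
bgt top: taken
lw $t2, 0($t3) → $t2=M[104]=10
and $t2, $t2, 6 → $t2=10&6=2
add $t3, $t3, 4 → $t3=104+4=108
sub $t1, $t1, 2 → $t1=6-2=4
cmp $t1, 0  (cmp 4,0)
bgt top: taken
lw $t2, 0($t3) → $t2=M[108]=-5
and $t2, $t2, 6 → $t2=(-5)&6=2
add $t3, $t3, 4 → $t3=108+4=112
sub $t1, $t1, 2 → $t1=4-2=2
cmp $t1, 0  (cmp 2,0)
bgt top: taken
lw $t2, 0($t3) → $t2=M[112]=13
and $t2, $t2, 6 → $t2=13&6=4
add $t3, $t3, 4 → $t3=112+4=116
sub $t1, $t1, 2 → $t1=2-2=0
cmp $t1, 0  (cmp 0,0)
bgt top: not taken
xor $t2, $t2, 15 → $t2=4^15=11
sw $t2, (104) → M[104]=11
halt.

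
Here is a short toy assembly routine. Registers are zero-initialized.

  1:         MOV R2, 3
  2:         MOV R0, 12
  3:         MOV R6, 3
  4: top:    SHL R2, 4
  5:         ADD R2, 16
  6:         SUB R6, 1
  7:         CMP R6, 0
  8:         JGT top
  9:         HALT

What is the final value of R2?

16656

MOV R2, 3 → R2=3
MOV R0, 12 → R0=12
MOV R6, 3 → R6=3
SHL R2, 4 → R2=3<<4=48
ADD R2, 16 → R2=48+16=64
SUB R6, 1 → R6=3-1=2
CMP R6, 0  (cmp 2,0)
JGT top: taken
SHL R2, 4 → R2=64<<4=1024
ADD R2, 16 → R2=1024+16=1040
SUB R6, 1 → R6=2-1=1
CMP R6, 0  (cmp 1,0)
JGT top: taken
SHL R2, 4 → R2=1040<<4=16640
ADD R2, 16 → R2=16640+16=16656
SUB R6, 1 → R6=1-1=0
CMP R6, 0  (cmp 0,0)
JGT top: not taken
halt.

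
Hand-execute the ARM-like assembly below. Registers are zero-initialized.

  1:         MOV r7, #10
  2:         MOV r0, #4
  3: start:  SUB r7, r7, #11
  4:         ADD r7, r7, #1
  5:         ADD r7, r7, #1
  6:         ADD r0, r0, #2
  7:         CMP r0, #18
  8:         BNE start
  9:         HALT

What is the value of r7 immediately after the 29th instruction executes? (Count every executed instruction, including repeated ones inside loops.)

r7=10
r0=4
r7=10-11=-1
r7=(-1)+1=0
r7=0+1=1
r0=4+2=6
CMP r0, #18  (cmp 6,18)
BNE start: taken
r7=1-11=-10
r7=(-10)+1=-9
r7=(-9)+1=-8
r0=6+2=8
CMP r0, #18  (cmp 8,18)
BNE start: taken
r7=(-8)-11=-19
r7=(-19)+1=-18
r7=(-18)+1=-17
r0=8+2=10
CMP r0, #18  (cmp 10,18)
BNE start: taken
r7=(-17)-11=-28
r7=(-28)+1=-27
r7=(-27)+1=-26
r0=10+2=12
CMP r0, #18  (cmp 12,18)
BNE start: taken
r7=(-26)-11=-37
r7=(-37)+1=-36
r7=(-36)+1=-35
After step 29: r7 = -35.

-35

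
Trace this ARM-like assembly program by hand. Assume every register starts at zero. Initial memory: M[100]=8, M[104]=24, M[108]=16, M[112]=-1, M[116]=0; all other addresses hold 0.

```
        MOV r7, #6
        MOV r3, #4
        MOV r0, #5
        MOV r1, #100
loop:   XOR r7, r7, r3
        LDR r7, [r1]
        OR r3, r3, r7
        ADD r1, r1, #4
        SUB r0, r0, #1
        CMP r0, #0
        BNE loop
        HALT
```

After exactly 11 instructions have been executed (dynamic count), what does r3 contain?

12

MOV r7, #6 → r7=6
MOV r3, #4 → r3=4
MOV r0, #5 → r0=5
MOV r1, #100 → r1=100
XOR r7, r7, r3 → r7=6^4=2
LDR r7, [r1] → r7=M[100]=8
OR r3, r3, r7 → r3=4|8=12
ADD r1, r1, #4 → r1=100+4=104
SUB r0, r0, #1 → r0=5-1=4
CMP r0, #0  (cmp 4,0)
BNE loop: taken
After step 11: r3 = 12.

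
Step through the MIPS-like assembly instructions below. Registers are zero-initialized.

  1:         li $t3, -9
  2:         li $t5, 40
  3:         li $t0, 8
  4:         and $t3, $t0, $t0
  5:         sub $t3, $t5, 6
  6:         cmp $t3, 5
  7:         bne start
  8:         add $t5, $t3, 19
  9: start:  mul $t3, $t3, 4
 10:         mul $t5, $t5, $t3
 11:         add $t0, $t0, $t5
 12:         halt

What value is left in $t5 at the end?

li $t3, -9 → $t3=-9
li $t5, 40 → $t5=40
li $t0, 8 → $t0=8
and $t3, $t0, $t0 → $t3=8&8=8
sub $t3, $t5, 6 → $t3=40-6=34
cmp $t3, 5  (cmp 34,5)
bne start: taken
mul $t3, $t3, 4 → $t3=34*4=136
mul $t5, $t5, $t3 → $t5=40*136=5440
add $t0, $t0, $t5 → $t0=8+5440=5448
halt.

5440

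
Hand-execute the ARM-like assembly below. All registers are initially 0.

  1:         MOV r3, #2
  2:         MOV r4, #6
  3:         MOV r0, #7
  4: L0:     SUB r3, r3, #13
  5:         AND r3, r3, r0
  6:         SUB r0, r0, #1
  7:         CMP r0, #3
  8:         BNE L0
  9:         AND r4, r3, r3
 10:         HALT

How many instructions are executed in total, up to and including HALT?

25

after MOV r3, #2: r3=2
after MOV r4, #6: r4=6
after MOV r0, #7: r0=7
after SUB r3, r3, #13: r3=2-13=-11
after AND r3, r3, r0: r3=(-11)&7=5
after SUB r0, r0, #1: r0=7-1=6
CMP r0, #3  (cmp 6,3)
BNE L0: taken
after SUB r3, r3, #13: r3=5-13=-8
after AND r3, r3, r0: r3=(-8)&6=0
after SUB r0, r0, #1: r0=6-1=5
CMP r0, #3  (cmp 5,3)
BNE L0: taken
after SUB r3, r3, #13: r3=0-13=-13
after AND r3, r3, r0: r3=(-13)&5=1
after SUB r0, r0, #1: r0=5-1=4
CMP r0, #3  (cmp 4,3)
BNE L0: taken
after SUB r3, r3, #13: r3=1-13=-12
after AND r3, r3, r0: r3=(-12)&4=4
after SUB r0, r0, #1: r0=4-1=3
CMP r0, #3  (cmp 3,3)
BNE L0: not taken
after AND r4, r3, r3: r4=4&4=4
halt.
Total executed instructions: 25.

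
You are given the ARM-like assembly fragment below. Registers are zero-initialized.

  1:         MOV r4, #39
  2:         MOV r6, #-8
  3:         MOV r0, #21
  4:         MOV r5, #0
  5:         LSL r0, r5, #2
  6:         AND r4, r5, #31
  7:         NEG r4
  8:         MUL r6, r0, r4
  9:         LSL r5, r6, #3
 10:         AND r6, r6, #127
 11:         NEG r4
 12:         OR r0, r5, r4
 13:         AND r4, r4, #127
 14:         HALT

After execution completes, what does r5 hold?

0

r4=39
r6=-8
r0=21
r5=0
r0=0<<2=0
r4=0&31=0
r4=-(0)=0
r6=0*0=0
r5=0<<3=0
r6=0&127=0
r4=-(0)=0
r0=0|0=0
r4=0&127=0
halt.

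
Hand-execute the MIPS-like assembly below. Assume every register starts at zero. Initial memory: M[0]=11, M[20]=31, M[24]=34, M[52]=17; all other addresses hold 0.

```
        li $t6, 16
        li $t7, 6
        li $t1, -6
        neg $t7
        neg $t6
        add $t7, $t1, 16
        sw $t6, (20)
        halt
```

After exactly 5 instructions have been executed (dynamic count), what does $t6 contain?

$t6=16
$t7=6
$t1=-6
$t7=-(6)=-6
$t6=-(16)=-16
After step 5: $t6 = -16.

-16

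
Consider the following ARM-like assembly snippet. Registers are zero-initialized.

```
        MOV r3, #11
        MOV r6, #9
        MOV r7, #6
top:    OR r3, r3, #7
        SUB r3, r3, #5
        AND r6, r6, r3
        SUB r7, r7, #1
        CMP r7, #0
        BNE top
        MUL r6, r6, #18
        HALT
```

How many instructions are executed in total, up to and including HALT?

MOV r3, #11 → r3=11
MOV r6, #9 → r6=9
MOV r7, #6 → r7=6
OR r3, r3, #7 → r3=11|7=15
SUB r3, r3, #5 → r3=15-5=10
AND r6, r6, r3 → r6=9&10=8
SUB r7, r7, #1 → r7=6-1=5
CMP r7, #0  (cmp 5,0)
BNE top: taken
OR r3, r3, #7 → r3=10|7=15
SUB r3, r3, #5 → r3=15-5=10
AND r6, r6, r3 → r6=8&10=8
SUB r7, r7, #1 → r7=5-1=4
CMP r7, #0  (cmp 4,0)
BNE top: taken
OR r3, r3, #7 → r3=10|7=15
SUB r3, r3, #5 → r3=15-5=10
AND r6, r6, r3 → r6=8&10=8
SUB r7, r7, #1 → r7=4-1=3
CMP r7, #0  (cmp 3,0)
BNE top: taken
OR r3, r3, #7 → r3=10|7=15
SUB r3, r3, #5 → r3=15-5=10
AND r6, r6, r3 → r6=8&10=8
SUB r7, r7, #1 → r7=3-1=2
CMP r7, #0  (cmp 2,0)
BNE top: taken
OR r3, r3, #7 → r3=10|7=15
SUB r3, r3, #5 → r3=15-5=10
AND r6, r6, r3 → r6=8&10=8
SUB r7, r7, #1 → r7=2-1=1
CMP r7, #0  (cmp 1,0)
BNE top: taken
OR r3, r3, #7 → r3=10|7=15
SUB r3, r3, #5 → r3=15-5=10
AND r6, r6, r3 → r6=8&10=8
SUB r7, r7, #1 → r7=1-1=0
CMP r7, #0  (cmp 0,0)
BNE top: not taken
MUL r6, r6, #18 → r6=8*18=144
halt.
Total executed instructions: 41.

41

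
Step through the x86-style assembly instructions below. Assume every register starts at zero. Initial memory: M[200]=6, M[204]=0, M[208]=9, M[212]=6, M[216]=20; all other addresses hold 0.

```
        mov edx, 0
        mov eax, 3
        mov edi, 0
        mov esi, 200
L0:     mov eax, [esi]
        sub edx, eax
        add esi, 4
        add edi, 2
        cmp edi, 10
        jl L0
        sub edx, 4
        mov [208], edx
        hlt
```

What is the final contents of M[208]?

-45

after mov edx, 0: edx=0
after mov eax, 3: eax=3
after mov edi, 0: edi=0
after mov esi, 200: esi=200
after mov eax, [esi]: eax=M[200]=6
after sub edx, eax: edx=0-6=-6
after add esi, 4: esi=200+4=204
after add edi, 2: edi=0+2=2
cmp edi, 10  (cmp 2,10)
jl L0: taken
after mov eax, [esi]: eax=M[204]=0
after sub edx, eax: edx=(-6)-0=-6
after add esi, 4: esi=204+4=208
after add edi, 2: edi=2+2=4
cmp edi, 10  (cmp 4,10)
jl L0: taken
after mov eax, [esi]: eax=M[208]=9
after sub edx, eax: edx=(-6)-9=-15
after add esi, 4: esi=208+4=212
after add edi, 2: edi=4+2=6
cmp edi, 10  (cmp 6,10)
jl L0: taken
after mov eax, [esi]: eax=M[212]=6
after sub edx, eax: edx=(-15)-6=-21
after add esi, 4: esi=212+4=216
after add edi, 2: edi=6+2=8
cmp edi, 10  (cmp 8,10)
jl L0: taken
after mov eax, [esi]: eax=M[216]=20
after sub edx, eax: edx=(-21)-20=-41
after add esi, 4: esi=216+4=220
after add edi, 2: edi=8+2=10
cmp edi, 10  (cmp 10,10)
jl L0: not taken
after sub edx, 4: edx=(-41)-4=-45
mov [208], edx → M[208]=-45
halt.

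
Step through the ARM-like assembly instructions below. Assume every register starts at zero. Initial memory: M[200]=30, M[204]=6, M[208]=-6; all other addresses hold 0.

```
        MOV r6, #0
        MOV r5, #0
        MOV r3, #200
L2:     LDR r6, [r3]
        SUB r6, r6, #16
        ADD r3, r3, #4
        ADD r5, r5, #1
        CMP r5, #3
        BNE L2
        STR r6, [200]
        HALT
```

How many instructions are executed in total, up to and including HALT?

after MOV r6, #0: r6=0
after MOV r5, #0: r5=0
after MOV r3, #200: r3=200
after LDR r6, [r3]: r6=M[200]=30
after SUB r6, r6, #16: r6=30-16=14
after ADD r3, r3, #4: r3=200+4=204
after ADD r5, r5, #1: r5=0+1=1
CMP r5, #3  (cmp 1,3)
BNE L2: taken
after LDR r6, [r3]: r6=M[204]=6
after SUB r6, r6, #16: r6=6-16=-10
after ADD r3, r3, #4: r3=204+4=208
after ADD r5, r5, #1: r5=1+1=2
CMP r5, #3  (cmp 2,3)
BNE L2: taken
after LDR r6, [r3]: r6=M[208]=-6
after SUB r6, r6, #16: r6=(-6)-16=-22
after ADD r3, r3, #4: r3=208+4=212
after ADD r5, r5, #1: r5=2+1=3
CMP r5, #3  (cmp 3,3)
BNE L2: not taken
STR r6, [200] → M[200]=-22
halt.
Total executed instructions: 23.

23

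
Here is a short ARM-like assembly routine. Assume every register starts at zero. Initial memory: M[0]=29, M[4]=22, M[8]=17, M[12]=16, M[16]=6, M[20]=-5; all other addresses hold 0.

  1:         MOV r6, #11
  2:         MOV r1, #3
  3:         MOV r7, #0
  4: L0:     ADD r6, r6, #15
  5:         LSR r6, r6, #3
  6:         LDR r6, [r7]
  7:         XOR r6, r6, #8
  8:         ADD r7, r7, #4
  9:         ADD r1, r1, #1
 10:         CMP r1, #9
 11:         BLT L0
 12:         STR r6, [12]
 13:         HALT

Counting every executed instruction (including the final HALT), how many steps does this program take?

53

after MOV r6, #11: r6=11
after MOV r1, #3: r1=3
after MOV r7, #0: r7=0
after ADD r6, r6, #15: r6=11+15=26
after LSR r6, r6, #3: r6=26>>3=3
after LDR r6, [r7]: r6=M[0]=29
after XOR r6, r6, #8: r6=29^8=21
after ADD r7, r7, #4: r7=0+4=4
after ADD r1, r1, #1: r1=3+1=4
CMP r1, #9  (cmp 4,9)
BLT L0: taken
after ADD r6, r6, #15: r6=21+15=36
after LSR r6, r6, #3: r6=36>>3=4
after LDR r6, [r7]: r6=M[4]=22
after XOR r6, r6, #8: r6=22^8=30
after ADD r7, r7, #4: r7=4+4=8
after ADD r1, r1, #1: r1=4+1=5
CMP r1, #9  (cmp 5,9)
BLT L0: taken
after ADD r6, r6, #15: r6=30+15=45
after LSR r6, r6, #3: r6=45>>3=5
after LDR r6, [r7]: r6=M[8]=17
after XOR r6, r6, #8: r6=17^8=25
after ADD r7, r7, #4: r7=8+4=12
after ADD r1, r1, #1: r1=5+1=6
CMP r1, #9  (cmp 6,9)
BLT L0: taken
after ADD r6, r6, #15: r6=25+15=40
after LSR r6, r6, #3: r6=40>>3=5
after LDR r6, [r7]: r6=M[12]=16
after XOR r6, r6, #8: r6=16^8=24
after ADD r7, r7, #4: r7=12+4=16
after ADD r1, r1, #1: r1=6+1=7
CMP r1, #9  (cmp 7,9)
BLT L0: taken
after ADD r6, r6, #15: r6=24+15=39
after LSR r6, r6, #3: r6=39>>3=4
after LDR r6, [r7]: r6=M[16]=6
after XOR r6, r6, #8: r6=6^8=14
after ADD r7, r7, #4: r7=16+4=20
after ADD r1, r1, #1: r1=7+1=8
CMP r1, #9  (cmp 8,9)
BLT L0: taken
after ADD r6, r6, #15: r6=14+15=29
after LSR r6, r6, #3: r6=29>>3=3
after LDR r6, [r7]: r6=M[20]=-5
after XOR r6, r6, #8: r6=(-5)^8=-13
after ADD r7, r7, #4: r7=20+4=24
after ADD r1, r1, #1: r1=8+1=9
CMP r1, #9  (cmp 9,9)
BLT L0: not taken
STR r6, [12] → M[12]=-13
halt.
Total executed instructions: 53.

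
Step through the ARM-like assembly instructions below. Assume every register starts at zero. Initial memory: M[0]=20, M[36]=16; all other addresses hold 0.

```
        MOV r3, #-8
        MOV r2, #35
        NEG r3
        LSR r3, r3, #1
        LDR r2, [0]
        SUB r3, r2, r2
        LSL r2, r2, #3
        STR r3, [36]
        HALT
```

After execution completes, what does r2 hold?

160

r3=-8
r2=35
r3=-(-8)=8
r3=8>>1=4
r2=M[0]=20
r3=20-20=0
r2=20<<3=160
STR r3, [36] → M[36]=0
halt.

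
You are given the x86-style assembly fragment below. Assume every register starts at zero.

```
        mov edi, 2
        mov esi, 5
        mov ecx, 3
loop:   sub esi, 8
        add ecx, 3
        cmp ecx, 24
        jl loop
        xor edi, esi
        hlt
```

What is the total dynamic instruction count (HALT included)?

33

after mov edi, 2: edi=2
after mov esi, 5: esi=5
after mov ecx, 3: ecx=3
after sub esi, 8: esi=5-8=-3
after add ecx, 3: ecx=3+3=6
cmp ecx, 24  (cmp 6,24)
jl loop: taken
after sub esi, 8: esi=(-3)-8=-11
after add ecx, 3: ecx=6+3=9
cmp ecx, 24  (cmp 9,24)
jl loop: taken
after sub esi, 8: esi=(-11)-8=-19
after add ecx, 3: ecx=9+3=12
cmp ecx, 24  (cmp 12,24)
jl loop: taken
after sub esi, 8: esi=(-19)-8=-27
after add ecx, 3: ecx=12+3=15
cmp ecx, 24  (cmp 15,24)
jl loop: taken
after sub esi, 8: esi=(-27)-8=-35
after add ecx, 3: ecx=15+3=18
cmp ecx, 24  (cmp 18,24)
jl loop: taken
after sub esi, 8: esi=(-35)-8=-43
after add ecx, 3: ecx=18+3=21
cmp ecx, 24  (cmp 21,24)
jl loop: taken
after sub esi, 8: esi=(-43)-8=-51
after add ecx, 3: ecx=21+3=24
cmp ecx, 24  (cmp 24,24)
jl loop: not taken
after xor edi, esi: edi=2^(-51)=-49
halt.
Total executed instructions: 33.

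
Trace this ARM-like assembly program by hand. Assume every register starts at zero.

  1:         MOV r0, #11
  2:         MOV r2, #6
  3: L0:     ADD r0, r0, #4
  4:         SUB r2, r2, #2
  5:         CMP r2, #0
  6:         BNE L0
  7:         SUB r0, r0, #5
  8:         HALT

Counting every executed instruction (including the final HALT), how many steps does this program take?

16

MOV r0, #11 → r0=11
MOV r2, #6 → r2=6
ADD r0, r0, #4 → r0=11+4=15
SUB r2, r2, #2 → r2=6-2=4
CMP r2, #0  (cmp 4,0)
BNE L0: taken
ADD r0, r0, #4 → r0=15+4=19
SUB r2, r2, #2 → r2=4-2=2
CMP r2, #0  (cmp 2,0)
BNE L0: taken
ADD r0, r0, #4 → r0=19+4=23
SUB r2, r2, #2 → r2=2-2=0
CMP r2, #0  (cmp 0,0)
BNE L0: not taken
SUB r0, r0, #5 → r0=23-5=18
halt.
Total executed instructions: 16.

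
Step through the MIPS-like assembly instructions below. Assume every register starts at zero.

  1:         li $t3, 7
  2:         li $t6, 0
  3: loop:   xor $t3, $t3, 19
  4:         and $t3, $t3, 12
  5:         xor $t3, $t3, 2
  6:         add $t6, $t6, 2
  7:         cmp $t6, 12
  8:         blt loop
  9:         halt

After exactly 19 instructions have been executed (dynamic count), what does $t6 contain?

6

after li $t3, 7: $t3=7
after li $t6, 0: $t6=0
after xor $t3, $t3, 19: $t3=7^19=20
after and $t3, $t3, 12: $t3=20&12=4
after xor $t3, $t3, 2: $t3=4^2=6
after add $t6, $t6, 2: $t6=0+2=2
cmp $t6, 12  (cmp 2,12)
blt loop: taken
after xor $t3, $t3, 19: $t3=6^19=21
after and $t3, $t3, 12: $t3=21&12=4
after xor $t3, $t3, 2: $t3=4^2=6
after add $t6, $t6, 2: $t6=2+2=4
cmp $t6, 12  (cmp 4,12)
blt loop: taken
after xor $t3, $t3, 19: $t3=6^19=21
after and $t3, $t3, 12: $t3=21&12=4
after xor $t3, $t3, 2: $t3=4^2=6
after add $t6, $t6, 2: $t6=4+2=6
cmp $t6, 12  (cmp 6,12)
After step 19: $t6 = 6.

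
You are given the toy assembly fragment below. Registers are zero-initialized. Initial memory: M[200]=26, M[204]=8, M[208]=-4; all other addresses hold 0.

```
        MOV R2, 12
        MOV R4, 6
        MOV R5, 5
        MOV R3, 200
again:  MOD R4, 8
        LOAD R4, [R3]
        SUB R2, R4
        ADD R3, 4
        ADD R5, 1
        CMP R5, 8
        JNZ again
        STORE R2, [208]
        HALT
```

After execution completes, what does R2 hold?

-18

MOV R2, 12 → R2=12
MOV R4, 6 → R4=6
MOV R5, 5 → R5=5
MOV R3, 200 → R3=200
MOD R4, 8 → R4=6%8=6
LOAD R4, [R3] → R4=M[200]=26
SUB R2, R4 → R2=12-26=-14
ADD R3, 4 → R3=200+4=204
ADD R5, 1 → R5=5+1=6
CMP R5, 8  (cmp 6,8)
JNZ again: taken
MOD R4, 8 → R4=26%8=2
LOAD R4, [R3] → R4=M[204]=8
SUB R2, R4 → R2=(-14)-8=-22
ADD R3, 4 → R3=204+4=208
ADD R5, 1 → R5=6+1=7
CMP R5, 8  (cmp 7,8)
JNZ again: taken
MOD R4, 8 → R4=8%8=0
LOAD R4, [R3] → R4=M[208]=-4
SUB R2, R4 → R2=(-22)-(-4)=-18
ADD R3, 4 → R3=208+4=212
ADD R5, 1 → R5=7+1=8
CMP R5, 8  (cmp 8,8)
JNZ again: not taken
STORE R2, [208] → M[208]=-18
halt.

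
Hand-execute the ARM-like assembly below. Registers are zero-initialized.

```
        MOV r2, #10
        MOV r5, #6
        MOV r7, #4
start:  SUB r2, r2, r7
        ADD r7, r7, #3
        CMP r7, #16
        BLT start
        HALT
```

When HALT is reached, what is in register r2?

after MOV r2, #10: r2=10
after MOV r5, #6: r5=6
after MOV r7, #4: r7=4
after SUB r2, r2, r7: r2=10-4=6
after ADD r7, r7, #3: r7=4+3=7
CMP r7, #16  (cmp 7,16)
BLT start: taken
after SUB r2, r2, r7: r2=6-7=-1
after ADD r7, r7, #3: r7=7+3=10
CMP r7, #16  (cmp 10,16)
BLT start: taken
after SUB r2, r2, r7: r2=(-1)-10=-11
after ADD r7, r7, #3: r7=10+3=13
CMP r7, #16  (cmp 13,16)
BLT start: taken
after SUB r2, r2, r7: r2=(-11)-13=-24
after ADD r7, r7, #3: r7=13+3=16
CMP r7, #16  (cmp 16,16)
BLT start: not taken
halt.

-24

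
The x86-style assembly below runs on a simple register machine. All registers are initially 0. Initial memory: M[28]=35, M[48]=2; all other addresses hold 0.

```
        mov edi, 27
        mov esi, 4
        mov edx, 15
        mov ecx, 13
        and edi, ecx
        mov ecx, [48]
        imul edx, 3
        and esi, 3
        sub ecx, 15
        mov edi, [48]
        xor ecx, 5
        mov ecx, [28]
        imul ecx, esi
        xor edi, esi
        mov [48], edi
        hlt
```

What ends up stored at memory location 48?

mov edi, 27 → edi=27
mov esi, 4 → esi=4
mov edx, 15 → edx=15
mov ecx, 13 → ecx=13
and edi, ecx → edi=27&13=9
mov ecx, [48] → ecx=M[48]=2
imul edx, 3 → edx=15*3=45
and esi, 3 → esi=4&3=0
sub ecx, 15 → ecx=2-15=-13
mov edi, [48] → edi=M[48]=2
xor ecx, 5 → ecx=(-13)^5=-10
mov ecx, [28] → ecx=M[28]=35
imul ecx, esi → ecx=35*0=0
xor edi, esi → edi=2^0=2
mov [48], edi → M[48]=2
halt.

2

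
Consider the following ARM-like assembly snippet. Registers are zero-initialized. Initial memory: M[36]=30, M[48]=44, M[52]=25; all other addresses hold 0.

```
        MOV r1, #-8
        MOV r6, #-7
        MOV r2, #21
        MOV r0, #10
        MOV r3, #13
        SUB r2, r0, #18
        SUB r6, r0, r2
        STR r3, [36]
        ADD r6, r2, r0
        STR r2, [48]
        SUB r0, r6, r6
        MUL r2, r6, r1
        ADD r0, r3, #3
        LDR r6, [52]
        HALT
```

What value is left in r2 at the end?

after MOV r1, #-8: r1=-8
after MOV r6, #-7: r6=-7
after MOV r2, #21: r2=21
after MOV r0, #10: r0=10
after MOV r3, #13: r3=13
after SUB r2, r0, #18: r2=10-18=-8
after SUB r6, r0, r2: r6=10-(-8)=18
STR r3, [36] → M[36]=13
after ADD r6, r2, r0: r6=(-8)+10=2
STR r2, [48] → M[48]=-8
after SUB r0, r6, r6: r0=2-2=0
after MUL r2, r6, r1: r2=2*(-8)=-16
after ADD r0, r3, #3: r0=13+3=16
after LDR r6, [52]: r6=M[52]=25
halt.

-16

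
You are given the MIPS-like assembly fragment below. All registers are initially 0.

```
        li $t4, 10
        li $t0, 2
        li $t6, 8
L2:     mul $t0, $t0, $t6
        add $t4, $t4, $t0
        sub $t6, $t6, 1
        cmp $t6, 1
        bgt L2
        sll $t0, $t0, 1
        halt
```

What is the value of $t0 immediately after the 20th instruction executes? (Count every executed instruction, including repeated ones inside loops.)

3360

$t4=10
$t0=2
$t6=8
$t0=2*8=16
$t4=10+16=26
$t6=8-1=7
cmp $t6, 1  (cmp 7,1)
bgt L2: taken
$t0=16*7=112
$t4=26+112=138
$t6=7-1=6
cmp $t6, 1  (cmp 6,1)
bgt L2: taken
$t0=112*6=672
$t4=138+672=810
$t6=6-1=5
cmp $t6, 1  (cmp 5,1)
bgt L2: taken
$t0=672*5=3360
$t4=810+3360=4170
After step 20: $t0 = 3360.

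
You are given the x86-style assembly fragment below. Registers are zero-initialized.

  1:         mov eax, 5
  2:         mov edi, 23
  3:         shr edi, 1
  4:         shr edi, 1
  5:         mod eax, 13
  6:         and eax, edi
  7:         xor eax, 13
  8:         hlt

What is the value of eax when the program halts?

8

mov eax, 5 → eax=5
mov edi, 23 → edi=23
shr edi, 1 → edi=23>>1=11
shr edi, 1 → edi=11>>1=5
mod eax, 13 → eax=5%13=5
and eax, edi → eax=5&5=5
xor eax, 13 → eax=5^13=8
halt.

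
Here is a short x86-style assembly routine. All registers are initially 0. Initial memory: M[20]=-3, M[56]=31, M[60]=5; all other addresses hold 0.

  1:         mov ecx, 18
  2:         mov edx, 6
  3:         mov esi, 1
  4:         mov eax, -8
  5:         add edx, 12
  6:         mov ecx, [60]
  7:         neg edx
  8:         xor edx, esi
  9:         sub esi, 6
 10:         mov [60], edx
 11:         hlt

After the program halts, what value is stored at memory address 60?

-17

after mov ecx, 18: ecx=18
after mov edx, 6: edx=6
after mov esi, 1: esi=1
after mov eax, -8: eax=-8
after add edx, 12: edx=6+12=18
after mov ecx, [60]: ecx=M[60]=5
after neg edx: edx=-(18)=-18
after xor edx, esi: edx=(-18)^1=-17
after sub esi, 6: esi=1-6=-5
mov [60], edx → M[60]=-17
halt.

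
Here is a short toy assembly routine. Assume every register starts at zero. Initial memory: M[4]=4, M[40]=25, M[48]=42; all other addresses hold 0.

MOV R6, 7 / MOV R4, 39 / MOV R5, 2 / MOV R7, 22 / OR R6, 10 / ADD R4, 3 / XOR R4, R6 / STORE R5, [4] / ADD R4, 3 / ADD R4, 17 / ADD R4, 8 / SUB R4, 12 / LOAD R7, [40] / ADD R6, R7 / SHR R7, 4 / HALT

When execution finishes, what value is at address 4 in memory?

MOV R6, 7 → R6=7
MOV R4, 39 → R4=39
MOV R5, 2 → R5=2
MOV R7, 22 → R7=22
OR R6, 10 → R6=7|10=15
ADD R4, 3 → R4=39+3=42
XOR R4, R6 → R4=42^15=37
STORE R5, [4] → M[4]=2
ADD R4, 3 → R4=37+3=40
ADD R4, 17 → R4=40+17=57
ADD R4, 8 → R4=57+8=65
SUB R4, 12 → R4=65-12=53
LOAD R7, [40] → R7=M[40]=25
ADD R6, R7 → R6=15+25=40
SHR R7, 4 → R7=25>>4=1
halt.

2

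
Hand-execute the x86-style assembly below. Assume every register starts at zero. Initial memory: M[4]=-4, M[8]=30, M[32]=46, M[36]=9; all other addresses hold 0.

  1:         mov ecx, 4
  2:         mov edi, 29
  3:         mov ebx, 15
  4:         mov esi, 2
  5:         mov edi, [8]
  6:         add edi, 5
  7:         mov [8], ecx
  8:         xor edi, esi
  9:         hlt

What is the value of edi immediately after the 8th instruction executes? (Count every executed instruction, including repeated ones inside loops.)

33

after mov ecx, 4: ecx=4
after mov edi, 29: edi=29
after mov ebx, 15: ebx=15
after mov esi, 2: esi=2
after mov edi, [8]: edi=M[8]=30
after add edi, 5: edi=30+5=35
mov [8], ecx → M[8]=4
after xor edi, esi: edi=35^2=33
After step 8: edi = 33.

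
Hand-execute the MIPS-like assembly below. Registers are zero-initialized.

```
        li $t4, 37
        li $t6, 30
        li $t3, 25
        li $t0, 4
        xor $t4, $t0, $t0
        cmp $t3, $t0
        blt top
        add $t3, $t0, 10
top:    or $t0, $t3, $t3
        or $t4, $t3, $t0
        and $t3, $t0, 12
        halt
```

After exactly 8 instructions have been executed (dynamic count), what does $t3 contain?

li $t4, 37 → $t4=37
li $t6, 30 → $t6=30
li $t3, 25 → $t3=25
li $t0, 4 → $t0=4
xor $t4, $t0, $t0 → $t4=4^4=0
cmp $t3, $t0  (cmp 25,4)
blt top: not taken
add $t3, $t0, 10 → $t3=4+10=14
After step 8: $t3 = 14.

14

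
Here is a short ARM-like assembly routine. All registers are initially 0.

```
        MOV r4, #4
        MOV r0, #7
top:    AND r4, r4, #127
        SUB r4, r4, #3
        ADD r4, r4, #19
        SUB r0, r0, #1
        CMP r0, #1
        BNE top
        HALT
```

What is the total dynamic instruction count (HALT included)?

after MOV r4, #4: r4=4
after MOV r0, #7: r0=7
after AND r4, r4, #127: r4=4&127=4
after SUB r4, r4, #3: r4=4-3=1
after ADD r4, r4, #19: r4=1+19=20
after SUB r0, r0, #1: r0=7-1=6
CMP r0, #1  (cmp 6,1)
BNE top: taken
after AND r4, r4, #127: r4=20&127=20
after SUB r4, r4, #3: r4=20-3=17
after ADD r4, r4, #19: r4=17+19=36
after SUB r0, r0, #1: r0=6-1=5
CMP r0, #1  (cmp 5,1)
BNE top: taken
after AND r4, r4, #127: r4=36&127=36
after SUB r4, r4, #3: r4=36-3=33
after ADD r4, r4, #19: r4=33+19=52
after SUB r0, r0, #1: r0=5-1=4
CMP r0, #1  (cmp 4,1)
BNE top: taken
after AND r4, r4, #127: r4=52&127=52
after SUB r4, r4, #3: r4=52-3=49
after ADD r4, r4, #19: r4=49+19=68
after SUB r0, r0, #1: r0=4-1=3
CMP r0, #1  (cmp 3,1)
BNE top: taken
after AND r4, r4, #127: r4=68&127=68
after SUB r4, r4, #3: r4=68-3=65
after ADD r4, r4, #19: r4=65+19=84
after SUB r0, r0, #1: r0=3-1=2
CMP r0, #1  (cmp 2,1)
BNE top: taken
after AND r4, r4, #127: r4=84&127=84
after SUB r4, r4, #3: r4=84-3=81
after ADD r4, r4, #19: r4=81+19=100
after SUB r0, r0, #1: r0=2-1=1
CMP r0, #1  (cmp 1,1)
BNE top: not taken
halt.
Total executed instructions: 39.

39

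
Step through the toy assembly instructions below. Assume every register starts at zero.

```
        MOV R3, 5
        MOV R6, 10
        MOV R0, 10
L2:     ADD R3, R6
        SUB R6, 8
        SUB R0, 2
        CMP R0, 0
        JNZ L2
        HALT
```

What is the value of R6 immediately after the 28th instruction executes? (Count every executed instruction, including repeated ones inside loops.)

MOV R3, 5 → R3=5
MOV R6, 10 → R6=10
MOV R0, 10 → R0=10
ADD R3, R6 → R3=5+10=15
SUB R6, 8 → R6=10-8=2
SUB R0, 2 → R0=10-2=8
CMP R0, 0  (cmp 8,0)
JNZ L2: taken
ADD R3, R6 → R3=15+2=17
SUB R6, 8 → R6=2-8=-6
SUB R0, 2 → R0=8-2=6
CMP R0, 0  (cmp 6,0)
JNZ L2: taken
ADD R3, R6 → R3=17+(-6)=11
SUB R6, 8 → R6=(-6)-8=-14
SUB R0, 2 → R0=6-2=4
CMP R0, 0  (cmp 4,0)
JNZ L2: taken
ADD R3, R6 → R3=11+(-14)=-3
SUB R6, 8 → R6=(-14)-8=-22
SUB R0, 2 → R0=4-2=2
CMP R0, 0  (cmp 2,0)
JNZ L2: taken
ADD R3, R6 → R3=(-3)+(-22)=-25
SUB R6, 8 → R6=(-22)-8=-30
SUB R0, 2 → R0=2-2=0
CMP R0, 0  (cmp 0,0)
JNZ L2: not taken
After step 28: R6 = -30.

-30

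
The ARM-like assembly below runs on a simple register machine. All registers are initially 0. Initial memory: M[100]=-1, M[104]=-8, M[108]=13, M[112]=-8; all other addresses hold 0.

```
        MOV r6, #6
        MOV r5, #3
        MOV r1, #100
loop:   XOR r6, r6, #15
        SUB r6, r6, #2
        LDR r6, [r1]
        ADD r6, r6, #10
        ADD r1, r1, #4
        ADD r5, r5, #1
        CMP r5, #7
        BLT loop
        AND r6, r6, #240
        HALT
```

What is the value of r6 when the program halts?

after MOV r6, #6: r6=6
after MOV r5, #3: r5=3
after MOV r1, #100: r1=100
after XOR r6, r6, #15: r6=6^15=9
after SUB r6, r6, #2: r6=9-2=7
after LDR r6, [r1]: r6=M[100]=-1
after ADD r6, r6, #10: r6=(-1)+10=9
after ADD r1, r1, #4: r1=100+4=104
after ADD r5, r5, #1: r5=3+1=4
CMP r5, #7  (cmp 4,7)
BLT loop: taken
after XOR r6, r6, #15: r6=9^15=6
after SUB r6, r6, #2: r6=6-2=4
after LDR r6, [r1]: r6=M[104]=-8
after ADD r6, r6, #10: r6=(-8)+10=2
after ADD r1, r1, #4: r1=104+4=108
after ADD r5, r5, #1: r5=4+1=5
CMP r5, #7  (cmp 5,7)
BLT loop: taken
after XOR r6, r6, #15: r6=2^15=13
after SUB r6, r6, #2: r6=13-2=11
after LDR r6, [r1]: r6=M[108]=13
after ADD r6, r6, #10: r6=13+10=23
after ADD r1, r1, #4: r1=108+4=112
after ADD r5, r5, #1: r5=5+1=6
CMP r5, #7  (cmp 6,7)
BLT loop: taken
after XOR r6, r6, #15: r6=23^15=24
after SUB r6, r6, #2: r6=24-2=22
after LDR r6, [r1]: r6=M[112]=-8
after ADD r6, r6, #10: r6=(-8)+10=2
after ADD r1, r1, #4: r1=112+4=116
after ADD r5, r5, #1: r5=6+1=7
CMP r5, #7  (cmp 7,7)
BLT loop: not taken
after AND r6, r6, #240: r6=2&240=0
halt.

0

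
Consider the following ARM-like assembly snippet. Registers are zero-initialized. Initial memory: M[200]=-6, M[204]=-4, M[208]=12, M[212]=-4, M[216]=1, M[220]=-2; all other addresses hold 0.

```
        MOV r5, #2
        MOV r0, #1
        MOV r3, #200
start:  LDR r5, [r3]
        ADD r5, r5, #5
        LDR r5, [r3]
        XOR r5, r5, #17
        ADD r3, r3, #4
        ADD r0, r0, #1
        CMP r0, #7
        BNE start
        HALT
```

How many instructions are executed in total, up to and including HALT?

MOV r5, #2 → r5=2
MOV r0, #1 → r0=1
MOV r3, #200 → r3=200
LDR r5, [r3] → r5=M[200]=-6
ADD r5, r5, #5 → r5=(-6)+5=-1
LDR r5, [r3] → r5=M[200]=-6
XOR r5, r5, #17 → r5=(-6)^17=-21
ADD r3, r3, #4 → r3=200+4=204
ADD r0, r0, #1 → r0=1+1=2
CMP r0, #7  (cmp 2,7)
BNE start: taken
LDR r5, [r3] → r5=M[204]=-4
ADD r5, r5, #5 → r5=(-4)+5=1
LDR r5, [r3] → r5=M[204]=-4
XOR r5, r5, #17 → r5=(-4)^17=-19
ADD r3, r3, #4 → r3=204+4=208
ADD r0, r0, #1 → r0=2+1=3
CMP r0, #7  (cmp 3,7)
BNE start: taken
LDR r5, [r3] → r5=M[208]=12
ADD r5, r5, #5 → r5=12+5=17
LDR r5, [r3] → r5=M[208]=12
XOR r5, r5, #17 → r5=12^17=29
ADD r3, r3, #4 → r3=208+4=212
ADD r0, r0, #1 → r0=3+1=4
CMP r0, #7  (cmp 4,7)
BNE start: taken
LDR r5, [r3] → r5=M[212]=-4
ADD r5, r5, #5 → r5=(-4)+5=1
LDR r5, [r3] → r5=M[212]=-4
XOR r5, r5, #17 → r5=(-4)^17=-19
ADD r3, r3, #4 → r3=212+4=216
ADD r0, r0, #1 → r0=4+1=5
CMP r0, #7  (cmp 5,7)
BNE start: taken
LDR r5, [r3] → r5=M[216]=1
ADD r5, r5, #5 → r5=1+5=6
LDR r5, [r3] → r5=M[216]=1
XOR r5, r5, #17 → r5=1^17=16
ADD r3, r3, #4 → r3=216+4=220
ADD r0, r0, #1 → r0=5+1=6
CMP r0, #7  (cmp 6,7)
BNE start: taken
LDR r5, [r3] → r5=M[220]=-2
ADD r5, r5, #5 → r5=(-2)+5=3
LDR r5, [r3] → r5=M[220]=-2
XOR r5, r5, #17 → r5=(-2)^17=-17
ADD r3, r3, #4 → r3=220+4=224
ADD r0, r0, #1 → r0=6+1=7
CMP r0, #7  (cmp 7,7)
BNE start: not taken
halt.
Total executed instructions: 52.

52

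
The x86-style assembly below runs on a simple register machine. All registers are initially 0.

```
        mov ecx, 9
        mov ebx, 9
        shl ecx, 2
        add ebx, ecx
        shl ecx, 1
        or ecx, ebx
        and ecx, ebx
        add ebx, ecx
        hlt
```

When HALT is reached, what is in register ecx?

after mov ecx, 9: ecx=9
after mov ebx, 9: ebx=9
after shl ecx, 2: ecx=9<<2=36
after add ebx, ecx: ebx=9+36=45
after shl ecx, 1: ecx=36<<1=72
after or ecx, ebx: ecx=72|45=109
after and ecx, ebx: ecx=109&45=45
after add ebx, ecx: ebx=45+45=90
halt.

45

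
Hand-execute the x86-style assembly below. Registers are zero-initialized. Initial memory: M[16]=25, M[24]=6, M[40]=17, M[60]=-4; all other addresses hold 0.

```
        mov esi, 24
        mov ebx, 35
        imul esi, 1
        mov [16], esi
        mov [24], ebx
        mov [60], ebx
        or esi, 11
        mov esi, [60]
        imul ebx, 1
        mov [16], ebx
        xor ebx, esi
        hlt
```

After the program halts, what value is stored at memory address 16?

35

after mov esi, 24: esi=24
after mov ebx, 35: ebx=35
after imul esi, 1: esi=24*1=24
mov [16], esi → M[16]=24
mov [24], ebx → M[24]=35
mov [60], ebx → M[60]=35
after or esi, 11: esi=24|11=27
after mov esi, [60]: esi=M[60]=35
after imul ebx, 1: ebx=35*1=35
mov [16], ebx → M[16]=35
after xor ebx, esi: ebx=35^35=0
halt.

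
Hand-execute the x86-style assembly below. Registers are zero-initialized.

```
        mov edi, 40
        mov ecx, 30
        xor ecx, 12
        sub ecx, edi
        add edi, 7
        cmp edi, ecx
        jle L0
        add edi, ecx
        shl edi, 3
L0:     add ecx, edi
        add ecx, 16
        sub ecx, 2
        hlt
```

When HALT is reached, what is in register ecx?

192

after mov edi, 40: edi=40
after mov ecx, 30: ecx=30
after xor ecx, 12: ecx=30^12=18
after sub ecx, edi: ecx=18-40=-22
after add edi, 7: edi=40+7=47
cmp edi, ecx  (cmp 47,-22)
jle L0: not taken
after add edi, ecx: edi=47+(-22)=25
after shl edi, 3: edi=25<<3=200
after add ecx, edi: ecx=(-22)+200=178
after add ecx, 16: ecx=178+16=194
after sub ecx, 2: ecx=194-2=192
halt.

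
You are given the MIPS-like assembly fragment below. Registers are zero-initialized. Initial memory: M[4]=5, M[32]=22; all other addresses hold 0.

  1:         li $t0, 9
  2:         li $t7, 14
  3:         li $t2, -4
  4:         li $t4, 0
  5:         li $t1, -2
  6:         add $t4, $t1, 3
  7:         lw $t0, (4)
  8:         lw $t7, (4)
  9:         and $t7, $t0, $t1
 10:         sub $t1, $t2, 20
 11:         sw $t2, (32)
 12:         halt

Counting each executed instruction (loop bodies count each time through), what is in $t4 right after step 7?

li $t0, 9 → $t0=9
li $t7, 14 → $t7=14
li $t2, -4 → $t2=-4
li $t4, 0 → $t4=0
li $t1, -2 → $t1=-2
add $t4, $t1, 3 → $t4=(-2)+3=1
lw $t0, (4) → $t0=M[4]=5
After step 7: $t4 = 1.

1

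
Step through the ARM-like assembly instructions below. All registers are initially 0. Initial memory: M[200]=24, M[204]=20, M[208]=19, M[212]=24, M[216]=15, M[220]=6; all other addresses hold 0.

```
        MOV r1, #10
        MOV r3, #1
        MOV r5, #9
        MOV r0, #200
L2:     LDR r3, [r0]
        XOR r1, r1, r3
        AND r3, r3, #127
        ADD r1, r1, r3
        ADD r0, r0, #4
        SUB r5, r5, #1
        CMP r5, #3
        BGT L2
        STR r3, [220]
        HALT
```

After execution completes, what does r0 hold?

224

after MOV r1, #10: r1=10
after MOV r3, #1: r3=1
after MOV r5, #9: r5=9
after MOV r0, #200: r0=200
after LDR r3, [r0]: r3=M[200]=24
after XOR r1, r1, r3: r1=10^24=18
after AND r3, r3, #127: r3=24&127=24
after ADD r1, r1, r3: r1=18+24=42
after ADD r0, r0, #4: r0=200+4=204
after SUB r5, r5, #1: r5=9-1=8
CMP r5, #3  (cmp 8,3)
BGT L2: taken
after LDR r3, [r0]: r3=M[204]=20
after XOR r1, r1, r3: r1=42^20=62
after AND r3, r3, #127: r3=20&127=20
after ADD r1, r1, r3: r1=62+20=82
after ADD r0, r0, #4: r0=204+4=208
after SUB r5, r5, #1: r5=8-1=7
CMP r5, #3  (cmp 7,3)
BGT L2: taken
after LDR r3, [r0]: r3=M[208]=19
after XOR r1, r1, r3: r1=82^19=65
after AND r3, r3, #127: r3=19&127=19
after ADD r1, r1, r3: r1=65+19=84
after ADD r0, r0, #4: r0=208+4=212
after SUB r5, r5, #1: r5=7-1=6
CMP r5, #3  (cmp 6,3)
BGT L2: taken
after LDR r3, [r0]: r3=M[212]=24
after XOR r1, r1, r3: r1=84^24=76
after AND r3, r3, #127: r3=24&127=24
after ADD r1, r1, r3: r1=76+24=100
after ADD r0, r0, #4: r0=212+4=216
after SUB r5, r5, #1: r5=6-1=5
CMP r5, #3  (cmp 5,3)
BGT L2: taken
after LDR r3, [r0]: r3=M[216]=15
after XOR r1, r1, r3: r1=100^15=107
after AND r3, r3, #127: r3=15&127=15
after ADD r1, r1, r3: r1=107+15=122
after ADD r0, r0, #4: r0=216+4=220
after SUB r5, r5, #1: r5=5-1=4
CMP r5, #3  (cmp 4,3)
BGT L2: taken
after LDR r3, [r0]: r3=M[220]=6
after XOR r1, r1, r3: r1=122^6=124
after AND r3, r3, #127: r3=6&127=6
after ADD r1, r1, r3: r1=124+6=130
after ADD r0, r0, #4: r0=220+4=224
after SUB r5, r5, #1: r5=4-1=3
CMP r5, #3  (cmp 3,3)
BGT L2: not taken
STR r3, [220] → M[220]=6
halt.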